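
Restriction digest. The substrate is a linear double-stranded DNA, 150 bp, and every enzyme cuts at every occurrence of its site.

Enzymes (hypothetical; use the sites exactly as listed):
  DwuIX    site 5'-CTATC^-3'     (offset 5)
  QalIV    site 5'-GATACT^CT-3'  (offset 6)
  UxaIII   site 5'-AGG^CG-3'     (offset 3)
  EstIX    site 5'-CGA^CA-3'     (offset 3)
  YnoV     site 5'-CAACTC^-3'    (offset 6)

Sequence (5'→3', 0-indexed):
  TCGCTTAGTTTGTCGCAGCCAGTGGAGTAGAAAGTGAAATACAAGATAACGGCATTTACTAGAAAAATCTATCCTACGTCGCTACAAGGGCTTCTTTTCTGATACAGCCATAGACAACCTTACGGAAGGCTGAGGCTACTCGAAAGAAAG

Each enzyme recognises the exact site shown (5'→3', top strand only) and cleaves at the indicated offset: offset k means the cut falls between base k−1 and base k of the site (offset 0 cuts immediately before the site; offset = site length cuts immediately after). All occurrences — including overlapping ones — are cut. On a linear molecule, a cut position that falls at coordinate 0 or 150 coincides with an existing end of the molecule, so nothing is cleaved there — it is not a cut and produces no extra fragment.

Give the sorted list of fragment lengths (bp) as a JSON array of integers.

Per-enzyme occurrences:
  DwuIX CTATC/5: at [68] ⇒ [73]
  QalIV (GATACTCT, off=6): no sites
  UxaIII (AGGCG, off=3): no sites
  EstIX (CGACA, off=3): no sites
  YnoV (CAACTC, off=6): no sites

Pooled cuts: [73]

Fragment lengths:
  [0,73): 73 bp
  [73,150): 77 bp

[73,77]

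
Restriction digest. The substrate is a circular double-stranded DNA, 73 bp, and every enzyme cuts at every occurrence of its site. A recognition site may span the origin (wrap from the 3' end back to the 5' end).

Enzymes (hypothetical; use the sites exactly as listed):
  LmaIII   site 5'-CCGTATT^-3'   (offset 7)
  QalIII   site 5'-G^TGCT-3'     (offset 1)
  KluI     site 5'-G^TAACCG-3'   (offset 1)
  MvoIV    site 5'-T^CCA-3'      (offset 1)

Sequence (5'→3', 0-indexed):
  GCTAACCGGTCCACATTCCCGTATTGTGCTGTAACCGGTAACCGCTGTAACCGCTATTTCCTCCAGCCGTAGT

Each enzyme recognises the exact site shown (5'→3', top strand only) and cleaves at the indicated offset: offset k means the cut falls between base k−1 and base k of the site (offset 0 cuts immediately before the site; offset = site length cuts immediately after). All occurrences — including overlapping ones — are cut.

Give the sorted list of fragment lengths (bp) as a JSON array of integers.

[1,5,7,9,10,11,15,15]

Site scan:
  LmaIII CCGTATT/7: at [18] ⇒ [25]
  QalIII GTGCT/1: at [25, 71] ⇒ [26, 72]
  KluI GTAACCG/1: at [30, 37, 46] ⇒ [31, 38, 47]
  MvoIV TCCA/1: at [9, 61] ⇒ [10, 62]

Pooled cuts: [10, 25, 26, 31, 38, 47, 62, 72]

Fragments:
  10→25: 15 bp
  25→26: 1 bp
  26→31: 5 bp
  31→38: 7 bp
  38→47: 9 bp
  47→62: 15 bp
  62→72: 10 bp
  72→10 (wrap): 73-72+10 = 11 bp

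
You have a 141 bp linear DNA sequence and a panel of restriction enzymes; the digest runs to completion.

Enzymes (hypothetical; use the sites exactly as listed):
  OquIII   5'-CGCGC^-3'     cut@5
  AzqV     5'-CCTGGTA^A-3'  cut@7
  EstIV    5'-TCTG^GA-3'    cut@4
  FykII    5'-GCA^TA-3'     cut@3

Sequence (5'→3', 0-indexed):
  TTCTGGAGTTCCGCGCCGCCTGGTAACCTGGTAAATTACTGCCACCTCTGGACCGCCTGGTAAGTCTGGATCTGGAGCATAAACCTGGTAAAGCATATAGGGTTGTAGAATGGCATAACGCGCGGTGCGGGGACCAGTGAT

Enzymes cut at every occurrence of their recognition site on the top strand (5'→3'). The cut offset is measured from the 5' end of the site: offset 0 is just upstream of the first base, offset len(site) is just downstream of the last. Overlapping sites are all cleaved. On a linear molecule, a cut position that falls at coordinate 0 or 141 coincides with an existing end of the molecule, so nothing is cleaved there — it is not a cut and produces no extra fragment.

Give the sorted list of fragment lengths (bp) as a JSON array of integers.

Per-enzyme occurrences:
  OquIII CGCGC/5: at [11, 118] ⇒ [16, 123]
  AzqV CCTGGTAA/7: at [18, 26, 55, 83] ⇒ [25, 33, 62, 90]
  EstIV TCTGGA/4: at [1, 46, 64, 70] ⇒ [5, 50, 68, 74]
  FykII GCATA/3: at [76, 92, 112] ⇒ [79, 95, 115]

All cut coordinates (distinct, sorted): [5, 16, 25, 33, 50, 62, 68, 74, 79, 90, 95, 115, 123]

Fragments:
  [0,5): 5 bp
  [5,16): 11 bp
  [16,25): 9 bp
  [25,33): 8 bp
  [33,50): 17 bp
  [50,62): 12 bp
  [62,68): 6 bp
  [68,74): 6 bp
  [74,79): 5 bp
  [79,90): 11 bp
  [90,95): 5 bp
  [95,115): 20 bp
  [115,123): 8 bp
  [123,141): 18 bp

[5,5,5,6,6,8,8,9,11,11,12,17,18,20]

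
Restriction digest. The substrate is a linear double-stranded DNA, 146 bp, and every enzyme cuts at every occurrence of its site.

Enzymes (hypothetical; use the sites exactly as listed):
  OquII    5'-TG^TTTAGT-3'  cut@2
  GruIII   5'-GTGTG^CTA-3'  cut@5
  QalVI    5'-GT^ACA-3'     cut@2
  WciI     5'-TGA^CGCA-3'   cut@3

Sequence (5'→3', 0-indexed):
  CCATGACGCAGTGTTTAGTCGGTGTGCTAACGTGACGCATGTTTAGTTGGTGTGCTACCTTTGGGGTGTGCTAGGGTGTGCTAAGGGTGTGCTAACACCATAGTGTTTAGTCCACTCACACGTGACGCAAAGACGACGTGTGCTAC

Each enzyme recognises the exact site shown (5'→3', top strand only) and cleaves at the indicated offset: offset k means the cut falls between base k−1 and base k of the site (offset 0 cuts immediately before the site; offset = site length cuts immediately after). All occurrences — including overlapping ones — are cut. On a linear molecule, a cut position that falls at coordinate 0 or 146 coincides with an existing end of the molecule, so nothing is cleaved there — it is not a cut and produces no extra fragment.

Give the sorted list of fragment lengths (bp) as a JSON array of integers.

Scan for sites:
  OquII TGTTTAGT/2: at [11, 39, 103] ⇒ [13, 41, 105]
  GruIII GTGTGCTA/5: at [21, 49, 65, 75, 86, 137] ⇒ [26, 54, 70, 80, 91, 142]
  QalVI (GTACA, off=2): no sites
  WciI TGACGCA/3: at [3, 32, 122] ⇒ [6, 35, 125]

All cut coordinates (distinct, sorted): [6, 13, 26, 35, 41, 54, 70, 80, 91, 105, 125, 142]

Fragment lengths:
  [0,6): 6 bp
  [6,13): 7 bp
  [13,26): 13 bp
  [26,35): 9 bp
  [35,41): 6 bp
  [41,54): 13 bp
  [54,70): 16 bp
  [70,80): 10 bp
  [80,91): 11 bp
  [91,105): 14 bp
  [105,125): 20 bp
  [125,142): 17 bp
  [142,146): 4 bp

[4,6,6,7,9,10,11,13,13,14,16,17,20]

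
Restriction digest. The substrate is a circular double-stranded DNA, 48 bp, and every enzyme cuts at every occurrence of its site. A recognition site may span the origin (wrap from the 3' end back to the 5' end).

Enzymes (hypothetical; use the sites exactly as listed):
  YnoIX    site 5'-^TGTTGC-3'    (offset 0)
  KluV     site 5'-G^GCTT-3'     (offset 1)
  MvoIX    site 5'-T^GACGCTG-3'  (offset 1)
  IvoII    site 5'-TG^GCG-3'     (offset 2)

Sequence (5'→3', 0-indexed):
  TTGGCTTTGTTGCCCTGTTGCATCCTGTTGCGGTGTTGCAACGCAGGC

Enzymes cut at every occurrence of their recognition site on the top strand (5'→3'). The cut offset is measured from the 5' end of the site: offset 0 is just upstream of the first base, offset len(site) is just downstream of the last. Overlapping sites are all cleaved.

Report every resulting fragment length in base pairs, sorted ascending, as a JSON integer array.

[4,5,8,8,10,13]

Per-enzyme occurrences:
  YnoIX TGTTGC/0: at [7, 15, 25, 33] ⇒ [7, 15, 25, 33]
  KluV GGCTT/1: at [2, 45] ⇒ [3, 46]
  MvoIX (TGACGCTG, off=1): no sites
  IvoII (TGGCG, off=2): no sites

Pooled cuts: [3, 7, 15, 25, 33, 46]

Fragment lengths:
  3→7: 4 bp
  7→15: 8 bp
  15→25: 10 bp
  25→33: 8 bp
  33→46: 13 bp
  46→3 (wrap): 48-46+3 = 5 bp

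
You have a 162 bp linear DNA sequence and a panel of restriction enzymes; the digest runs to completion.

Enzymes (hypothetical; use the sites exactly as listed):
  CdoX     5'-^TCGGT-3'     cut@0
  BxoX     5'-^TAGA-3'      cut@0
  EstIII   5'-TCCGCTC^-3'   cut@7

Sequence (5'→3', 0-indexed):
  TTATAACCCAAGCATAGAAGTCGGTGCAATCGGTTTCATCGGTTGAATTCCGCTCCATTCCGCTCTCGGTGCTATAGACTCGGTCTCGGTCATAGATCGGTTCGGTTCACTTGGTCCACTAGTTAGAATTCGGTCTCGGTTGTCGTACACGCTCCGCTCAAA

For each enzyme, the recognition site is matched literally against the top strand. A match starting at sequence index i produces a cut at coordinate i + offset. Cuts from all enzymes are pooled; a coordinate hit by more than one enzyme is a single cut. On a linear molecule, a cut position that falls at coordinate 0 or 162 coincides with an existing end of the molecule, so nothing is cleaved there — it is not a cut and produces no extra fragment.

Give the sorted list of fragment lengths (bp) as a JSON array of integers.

Scan for sites:
  CdoX TCGGT/0: at [20, 29, 38, 65, 79, 85, 96, 101, 129, 135] ⇒ [20, 29, 38, 65, 79, 85, 96, 101, 129, 135]
  BxoX TAGA/0: at [14, 74, 92, 123] ⇒ [14, 74, 92, 123]
  EstIII TCCGCTC/7: at [48, 58, 152] ⇒ [55, 65, 159]

All cut coordinates (distinct, sorted): [14, 20, 29, 38, 55, 65, 74, 79, 85, 92, 96, 101, 123, 129, 135, 159]

Fragment lengths:
  [0,14): 14 bp
  [14,20): 6 bp
  [20,29): 9 bp
  [29,38): 9 bp
  [38,55): 17 bp
  [55,65): 10 bp
  [65,74): 9 bp
  [74,79): 5 bp
  [79,85): 6 bp
  [85,92): 7 bp
  [92,96): 4 bp
  [96,101): 5 bp
  [101,123): 22 bp
  [123,129): 6 bp
  [129,135): 6 bp
  [135,159): 24 bp
  [159,162): 3 bp

[3,4,5,5,6,6,6,6,7,9,9,9,10,14,17,22,24]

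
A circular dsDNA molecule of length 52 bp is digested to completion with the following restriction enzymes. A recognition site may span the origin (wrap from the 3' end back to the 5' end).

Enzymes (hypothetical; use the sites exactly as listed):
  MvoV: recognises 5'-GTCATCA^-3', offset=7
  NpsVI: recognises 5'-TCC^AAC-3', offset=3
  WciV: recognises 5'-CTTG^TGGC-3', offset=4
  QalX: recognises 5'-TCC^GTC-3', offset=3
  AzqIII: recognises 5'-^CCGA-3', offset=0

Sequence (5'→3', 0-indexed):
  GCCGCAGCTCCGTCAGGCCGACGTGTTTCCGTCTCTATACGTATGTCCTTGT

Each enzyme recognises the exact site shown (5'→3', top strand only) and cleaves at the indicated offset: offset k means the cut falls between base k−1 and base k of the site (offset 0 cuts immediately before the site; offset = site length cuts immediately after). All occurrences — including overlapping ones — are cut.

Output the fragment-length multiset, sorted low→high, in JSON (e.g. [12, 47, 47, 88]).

Per-enzyme occurrences:
  MvoV (GTCATCA, off=7): no sites
  NpsVI (TCCAAC, off=3): no sites
  WciV (CTTGTGGC, off=4): no sites
  QalX TCCGTC/3: at [8, 27] ⇒ [11, 30]
  AzqIII CCGA/0: at [17] ⇒ [17]

Pooled cuts: [11, 17, 30]

Fragments:
  11→17: 6 bp
  17→30: 13 bp
  30→11 (wrap): 52-30+11 = 33 bp

[6,13,33]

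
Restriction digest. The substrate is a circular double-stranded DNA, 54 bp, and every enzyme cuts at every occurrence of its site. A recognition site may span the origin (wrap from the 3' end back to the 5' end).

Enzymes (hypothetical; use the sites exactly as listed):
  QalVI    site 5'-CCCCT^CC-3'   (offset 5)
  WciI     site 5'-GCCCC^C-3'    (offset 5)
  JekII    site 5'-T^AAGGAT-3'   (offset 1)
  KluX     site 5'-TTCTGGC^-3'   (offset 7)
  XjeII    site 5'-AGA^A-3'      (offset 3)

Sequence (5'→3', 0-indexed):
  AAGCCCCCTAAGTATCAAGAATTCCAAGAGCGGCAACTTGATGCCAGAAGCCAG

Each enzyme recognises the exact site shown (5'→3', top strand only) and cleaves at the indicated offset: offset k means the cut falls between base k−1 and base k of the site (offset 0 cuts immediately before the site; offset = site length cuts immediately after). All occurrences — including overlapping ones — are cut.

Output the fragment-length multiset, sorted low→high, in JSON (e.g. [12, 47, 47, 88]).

Scan for sites:
  QalVI (CCCCTCC, off=5): no sites
  WciI (GCCCCC, off=5): starts [2] → cuts [7]
  JekII (TAAGGAT, off=1): no sites
  KluX (TTCTGGC, off=7): no sites
  XjeII (AGAA, off=3): starts [17, 45, 52] → cuts [1, 20, 48]

All cut coordinates (distinct, sorted): [1, 7, 20, 48]

Fragments:
  1→7: 6 bp
  7→20: 13 bp
  20→48: 28 bp
  48→1 (wrap): 54-48+1 = 7 bp

[6,7,13,28]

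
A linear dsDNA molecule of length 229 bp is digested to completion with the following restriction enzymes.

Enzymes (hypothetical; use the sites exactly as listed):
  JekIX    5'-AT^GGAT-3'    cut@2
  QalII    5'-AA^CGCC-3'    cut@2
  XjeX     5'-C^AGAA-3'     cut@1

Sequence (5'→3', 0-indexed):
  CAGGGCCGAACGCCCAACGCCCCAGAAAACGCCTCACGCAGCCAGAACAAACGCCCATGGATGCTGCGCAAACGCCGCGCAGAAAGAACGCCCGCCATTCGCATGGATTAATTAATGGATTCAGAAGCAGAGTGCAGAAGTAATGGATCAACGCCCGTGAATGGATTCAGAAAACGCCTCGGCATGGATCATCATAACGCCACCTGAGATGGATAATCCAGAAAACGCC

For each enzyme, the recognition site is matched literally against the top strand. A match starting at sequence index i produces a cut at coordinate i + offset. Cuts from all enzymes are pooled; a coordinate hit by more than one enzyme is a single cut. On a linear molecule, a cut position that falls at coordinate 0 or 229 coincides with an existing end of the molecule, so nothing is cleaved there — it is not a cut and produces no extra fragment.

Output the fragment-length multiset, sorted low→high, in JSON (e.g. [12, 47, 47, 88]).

[4,6,6,6,6,6,6,7,7,7,8,8,8,9,9,10,11,11,12,12,13,13,14,14,16]

Site scan:
  JekIX (ATGGAT, off=2): starts [56, 102, 114, 142, 160, 183, 208] → cuts [58, 104, 116, 144, 162, 185, 210]
  QalII (AACGCC, off=2): starts [8, 15, 27, 49, 70, 86, 149, 172, 195, 223] → cuts [10, 17, 29, 51, 72, 88, 151, 174, 197, 225]
  XjeX (CAGAA, off=1): starts [22, 42, 79, 121, 134, 167, 218] → cuts [23, 43, 80, 122, 135, 168, 219]

Pooled cuts: [10, 17, 23, 29, 43, 51, 58, 72, 80, 88, 104, 116, 122, 135, 144, 151, 162, 168, 174, 185, 197, 210, 219, 225]

Fragments:
  [0,10): 10 bp
  [10,17): 7 bp
  [17,23): 6 bp
  [23,29): 6 bp
  [29,43): 14 bp
  [43,51): 8 bp
  [51,58): 7 bp
  [58,72): 14 bp
  [72,80): 8 bp
  [80,88): 8 bp
  [88,104): 16 bp
  [104,116): 12 bp
  [116,122): 6 bp
  [122,135): 13 bp
  [135,144): 9 bp
  [144,151): 7 bp
  [151,162): 11 bp
  [162,168): 6 bp
  [168,174): 6 bp
  [174,185): 11 bp
  [185,197): 12 bp
  [197,210): 13 bp
  [210,219): 9 bp
  [219,225): 6 bp
  [225,229): 4 bp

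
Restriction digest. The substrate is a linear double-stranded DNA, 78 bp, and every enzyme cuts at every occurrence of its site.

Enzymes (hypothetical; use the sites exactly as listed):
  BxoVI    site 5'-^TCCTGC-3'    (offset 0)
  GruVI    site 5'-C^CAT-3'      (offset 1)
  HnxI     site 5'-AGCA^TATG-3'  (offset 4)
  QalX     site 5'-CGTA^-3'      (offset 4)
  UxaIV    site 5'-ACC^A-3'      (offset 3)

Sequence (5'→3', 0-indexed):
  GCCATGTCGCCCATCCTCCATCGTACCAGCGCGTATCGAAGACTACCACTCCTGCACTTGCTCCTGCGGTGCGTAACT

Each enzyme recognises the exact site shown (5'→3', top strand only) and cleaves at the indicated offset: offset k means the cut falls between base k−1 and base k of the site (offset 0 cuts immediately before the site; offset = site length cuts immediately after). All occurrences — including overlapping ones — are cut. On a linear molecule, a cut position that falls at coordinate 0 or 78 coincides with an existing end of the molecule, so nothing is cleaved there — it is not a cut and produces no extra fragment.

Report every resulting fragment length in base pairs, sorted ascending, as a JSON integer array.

Scan for sites:
  BxoVI (TCCTGC, off=0): starts [49, 61] → cuts [49, 61]
  GruVI (CCAT, off=1): starts [1, 10, 17] → cuts [2, 11, 18]
  HnxI (AGCATATG, off=4): no sites
  QalX (CGTA, off=4): starts [21, 31, 71] → cuts [25, 35, 75]
  UxaIV (ACCA, off=3): starts [24, 44] → cuts [27, 47]

Pooled cuts: [2, 11, 18, 25, 27, 35, 47, 49, 61, 75]

Fragment lengths:
  [0,2): 2 bp
  [2,11): 9 bp
  [11,18): 7 bp
  [18,25): 7 bp
  [25,27): 2 bp
  [27,35): 8 bp
  [35,47): 12 bp
  [47,49): 2 bp
  [49,61): 12 bp
  [61,75): 14 bp
  [75,78): 3 bp

[2,2,2,3,7,7,8,9,12,12,14]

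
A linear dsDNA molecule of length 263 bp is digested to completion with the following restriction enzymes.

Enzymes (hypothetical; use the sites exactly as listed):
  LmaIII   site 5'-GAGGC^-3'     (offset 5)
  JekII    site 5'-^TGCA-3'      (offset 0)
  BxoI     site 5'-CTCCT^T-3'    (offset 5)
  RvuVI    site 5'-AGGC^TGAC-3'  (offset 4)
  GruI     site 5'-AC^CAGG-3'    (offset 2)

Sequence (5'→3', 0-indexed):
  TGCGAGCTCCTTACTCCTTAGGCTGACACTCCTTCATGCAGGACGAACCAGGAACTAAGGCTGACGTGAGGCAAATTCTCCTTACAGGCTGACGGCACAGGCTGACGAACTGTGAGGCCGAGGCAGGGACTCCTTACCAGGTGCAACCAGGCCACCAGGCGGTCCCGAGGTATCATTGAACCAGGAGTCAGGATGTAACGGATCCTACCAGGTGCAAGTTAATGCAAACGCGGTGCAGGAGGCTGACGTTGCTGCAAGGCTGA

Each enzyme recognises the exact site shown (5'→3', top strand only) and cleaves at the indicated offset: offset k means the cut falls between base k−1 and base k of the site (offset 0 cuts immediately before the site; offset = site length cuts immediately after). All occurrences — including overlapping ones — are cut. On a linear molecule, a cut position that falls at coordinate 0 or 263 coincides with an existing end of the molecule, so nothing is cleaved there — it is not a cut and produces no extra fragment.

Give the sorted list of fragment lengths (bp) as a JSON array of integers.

Site scan:
  LmaIII (GAGGC, off=5): starts [67, 113, 119, 238] → cuts [72, 118, 124, 243]
  JekII (TGCA, off=0): starts [36, 141, 212, 222, 233, 252] → cuts [36, 141, 212, 222, 233, 252]
  BxoI (CTCCTT, off=5): starts [6, 13, 28, 77, 129] → cuts [11, 18, 33, 82, 134]
  RvuVI (AGGCTGAC, off=4): starts [19, 57, 85, 98, 239] → cuts [23, 61, 89, 102, 243]
  GruI (ACCAGG, off=2): starts [46, 135, 145, 153, 179, 206] → cuts [48, 137, 147, 155, 181, 208]

Pooled cuts: [11, 18, 23, 33, 36, 48, 61, 72, 82, 89, 102, 118, 124, 134, 137, 141, 147, 155, 181, 208, 212, 222, 233, 243, 252]

Fragment lengths:
  [0,11): 11 bp
  [11,18): 7 bp
  [18,23): 5 bp
  [23,33): 10 bp
  [33,36): 3 bp
  [36,48): 12 bp
  [48,61): 13 bp
  [61,72): 11 bp
  [72,82): 10 bp
  [82,89): 7 bp
  [89,102): 13 bp
  [102,118): 16 bp
  [118,124): 6 bp
  [124,134): 10 bp
  [134,137): 3 bp
  [137,141): 4 bp
  [141,147): 6 bp
  [147,155): 8 bp
  [155,181): 26 bp
  [181,208): 27 bp
  [208,212): 4 bp
  [212,222): 10 bp
  [222,233): 11 bp
  [233,243): 10 bp
  [243,252): 9 bp
  [252,263): 11 bp

[3,3,4,4,5,6,6,7,7,8,9,10,10,10,10,10,11,11,11,11,12,13,13,16,26,27]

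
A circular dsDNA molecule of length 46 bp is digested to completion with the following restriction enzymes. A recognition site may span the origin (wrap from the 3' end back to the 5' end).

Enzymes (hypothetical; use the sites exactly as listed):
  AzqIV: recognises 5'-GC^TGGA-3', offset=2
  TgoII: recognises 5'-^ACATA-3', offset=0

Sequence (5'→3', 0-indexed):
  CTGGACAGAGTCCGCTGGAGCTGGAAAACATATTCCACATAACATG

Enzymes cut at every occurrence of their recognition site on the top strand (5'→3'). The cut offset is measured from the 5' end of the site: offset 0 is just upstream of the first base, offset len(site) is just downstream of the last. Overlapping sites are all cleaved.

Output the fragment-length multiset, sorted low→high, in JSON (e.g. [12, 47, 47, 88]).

[6,6,9,11,14]

Scan for sites:
  AzqIV (GCTGGA, off=2): starts [13, 19, 45] → cuts [1, 15, 21]
  TgoII (ACATA, off=0): starts [27, 36] → cuts [27, 36]

All cut coordinates (distinct, sorted): [1, 15, 21, 27, 36]

Fragment lengths:
  1→15: 14 bp
  15→21: 6 bp
  21→27: 6 bp
  27→36: 9 bp
  36→1 (wrap): 46-36+1 = 11 bp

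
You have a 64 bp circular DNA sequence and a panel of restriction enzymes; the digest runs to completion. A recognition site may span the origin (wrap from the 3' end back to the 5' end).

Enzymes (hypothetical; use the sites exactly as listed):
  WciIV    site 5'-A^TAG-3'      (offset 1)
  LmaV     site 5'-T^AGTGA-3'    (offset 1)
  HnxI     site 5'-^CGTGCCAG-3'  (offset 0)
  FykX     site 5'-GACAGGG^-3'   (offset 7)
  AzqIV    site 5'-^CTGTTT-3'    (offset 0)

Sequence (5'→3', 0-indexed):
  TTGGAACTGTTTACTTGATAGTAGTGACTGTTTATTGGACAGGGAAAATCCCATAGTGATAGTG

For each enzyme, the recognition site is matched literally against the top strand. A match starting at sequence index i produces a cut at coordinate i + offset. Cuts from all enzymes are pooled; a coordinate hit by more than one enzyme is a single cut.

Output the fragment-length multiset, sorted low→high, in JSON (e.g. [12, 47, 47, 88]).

Site scan:
  WciIV ATAG/1: at [17, 52, 58] ⇒ [18, 53, 59]
  LmaV TAGTGA/1: at [21, 53] ⇒ [22, 54]
  HnxI (CGTGCCAG, off=0): no sites
  FykX GACAGGG/7: at [37] ⇒ [44]
  AzqIV CTGTTT/0: at [6, 27] ⇒ [6, 27]

All cut coordinates (distinct, sorted): [6, 18, 22, 27, 44, 53, 54, 59]

Fragments:
  6→18: 12 bp
  18→22: 4 bp
  22→27: 5 bp
  27→44: 17 bp
  44→53: 9 bp
  53→54: 1 bp
  54→59: 5 bp
  59→6 (wrap): 64-59+6 = 11 bp

[1,4,5,5,9,11,12,17]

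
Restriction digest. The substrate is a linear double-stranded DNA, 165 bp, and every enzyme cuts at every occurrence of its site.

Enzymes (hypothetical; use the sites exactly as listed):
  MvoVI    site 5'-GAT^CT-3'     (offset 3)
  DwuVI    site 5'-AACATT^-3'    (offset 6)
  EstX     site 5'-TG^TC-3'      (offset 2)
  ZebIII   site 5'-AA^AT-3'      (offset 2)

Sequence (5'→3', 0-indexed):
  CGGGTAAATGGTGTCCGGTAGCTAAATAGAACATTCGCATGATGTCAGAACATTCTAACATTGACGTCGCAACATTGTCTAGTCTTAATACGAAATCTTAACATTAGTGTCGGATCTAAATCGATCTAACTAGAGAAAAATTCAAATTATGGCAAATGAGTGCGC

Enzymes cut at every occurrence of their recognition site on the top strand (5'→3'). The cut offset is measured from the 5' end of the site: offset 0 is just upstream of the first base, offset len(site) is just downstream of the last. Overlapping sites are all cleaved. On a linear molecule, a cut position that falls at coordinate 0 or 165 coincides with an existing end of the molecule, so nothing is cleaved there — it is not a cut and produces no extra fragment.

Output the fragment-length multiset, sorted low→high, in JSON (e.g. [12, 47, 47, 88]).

[1,4,4,6,6,6,6,7,8,9,10,10,10,10,11,12,14,14,17]

Site scan:
  MvoVI (GATCT, off=3): starts [112, 122] → cuts [115, 125]
  DwuVI (AACATT, off=6): starts [29, 48, 56, 70, 99] → cuts [35, 54, 62, 76, 105]
  EstX (TGTC, off=2): starts [11, 42, 75, 107] → cuts [13, 44, 77, 109]
  ZebIII (AAAT, off=2): starts [5, 23, 92, 117, 137, 143, 153] → cuts [7, 25, 94, 119, 139, 145, 155]

Pooled cuts: [7, 13, 25, 35, 44, 54, 62, 76, 77, 94, 105, 109, 115, 119, 125, 139, 145, 155]

Fragments:
  [0,7): 7 bp
  [7,13): 6 bp
  [13,25): 12 bp
  [25,35): 10 bp
  [35,44): 9 bp
  [44,54): 10 bp
  [54,62): 8 bp
  [62,76): 14 bp
  [76,77): 1 bp
  [77,94): 17 bp
  [94,105): 11 bp
  [105,109): 4 bp
  [109,115): 6 bp
  [115,119): 4 bp
  [119,125): 6 bp
  [125,139): 14 bp
  [139,145): 6 bp
  [145,155): 10 bp
  [155,165): 10 bp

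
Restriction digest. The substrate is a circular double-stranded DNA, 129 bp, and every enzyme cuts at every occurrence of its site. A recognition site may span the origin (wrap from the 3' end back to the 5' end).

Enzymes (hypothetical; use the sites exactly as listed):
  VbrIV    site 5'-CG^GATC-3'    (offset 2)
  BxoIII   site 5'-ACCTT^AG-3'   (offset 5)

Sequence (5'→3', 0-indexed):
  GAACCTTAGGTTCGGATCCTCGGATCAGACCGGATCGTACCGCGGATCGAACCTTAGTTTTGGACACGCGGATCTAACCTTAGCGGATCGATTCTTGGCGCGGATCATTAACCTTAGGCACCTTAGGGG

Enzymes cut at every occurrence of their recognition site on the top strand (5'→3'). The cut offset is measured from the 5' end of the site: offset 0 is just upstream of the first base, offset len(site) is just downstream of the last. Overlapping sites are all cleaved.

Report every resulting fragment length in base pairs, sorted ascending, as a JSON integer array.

Site scan:
  VbrIV (CGGATC, off=2): starts [12, 20, 30, 42, 68, 83, 100] → cuts [14, 22, 32, 44, 70, 85, 102]
  BxoIII (ACCTTAG, off=5): starts [2, 50, 76, 110, 119] → cuts [7, 55, 81, 115, 124]

All cut coordinates (distinct, sorted): [7, 14, 22, 32, 44, 55, 70, 81, 85, 102, 115, 124]

Fragment lengths:
  7→14: 7 bp
  14→22: 8 bp
  22→32: 10 bp
  32→44: 12 bp
  44→55: 11 bp
  55→70: 15 bp
  70→81: 11 bp
  81→85: 4 bp
  85→102: 17 bp
  102→115: 13 bp
  115→124: 9 bp
  124→7 (wrap): 129-124+7 = 12 bp

[4,7,8,9,10,11,11,12,12,13,15,17]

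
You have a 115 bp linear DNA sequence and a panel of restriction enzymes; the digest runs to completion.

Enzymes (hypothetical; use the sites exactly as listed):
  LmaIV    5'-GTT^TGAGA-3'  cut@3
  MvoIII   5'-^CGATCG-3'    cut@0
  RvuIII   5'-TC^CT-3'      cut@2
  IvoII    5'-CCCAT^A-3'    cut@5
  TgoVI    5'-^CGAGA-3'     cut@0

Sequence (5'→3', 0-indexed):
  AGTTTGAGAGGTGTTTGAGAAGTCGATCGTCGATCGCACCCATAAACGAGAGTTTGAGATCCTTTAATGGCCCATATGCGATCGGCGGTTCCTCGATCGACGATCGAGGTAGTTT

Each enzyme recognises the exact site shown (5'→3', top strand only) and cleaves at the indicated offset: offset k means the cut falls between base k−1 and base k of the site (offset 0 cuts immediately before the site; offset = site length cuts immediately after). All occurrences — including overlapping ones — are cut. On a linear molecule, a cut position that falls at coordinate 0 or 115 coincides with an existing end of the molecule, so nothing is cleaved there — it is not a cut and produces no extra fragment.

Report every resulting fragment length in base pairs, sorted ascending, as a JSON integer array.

[2,3,3,4,7,7,7,8,8,11,13,13,14,15]

Scan for sites:
  LmaIV (GTTTGAGA, off=3): starts [1, 12, 51] → cuts [4, 15, 54]
  MvoIII (CGATCG, off=0): starts [23, 30, 78, 93, 100] → cuts [23, 30, 78, 93, 100]
  RvuIII (TCCT, off=2): starts [59, 89] → cuts [61, 91]
  IvoII (CCCATA, off=5): starts [38, 70] → cuts [43, 75]
  TgoVI (CGAGA, off=0): starts [46] → cuts [46]

Pooled cuts: [4, 15, 23, 30, 43, 46, 54, 61, 75, 78, 91, 93, 100]

Fragment lengths:
  [0,4): 4 bp
  [4,15): 11 bp
  [15,23): 8 bp
  [23,30): 7 bp
  [30,43): 13 bp
  [43,46): 3 bp
  [46,54): 8 bp
  [54,61): 7 bp
  [61,75): 14 bp
  [75,78): 3 bp
  [78,91): 13 bp
  [91,93): 2 bp
  [93,100): 7 bp
  [100,115): 15 bp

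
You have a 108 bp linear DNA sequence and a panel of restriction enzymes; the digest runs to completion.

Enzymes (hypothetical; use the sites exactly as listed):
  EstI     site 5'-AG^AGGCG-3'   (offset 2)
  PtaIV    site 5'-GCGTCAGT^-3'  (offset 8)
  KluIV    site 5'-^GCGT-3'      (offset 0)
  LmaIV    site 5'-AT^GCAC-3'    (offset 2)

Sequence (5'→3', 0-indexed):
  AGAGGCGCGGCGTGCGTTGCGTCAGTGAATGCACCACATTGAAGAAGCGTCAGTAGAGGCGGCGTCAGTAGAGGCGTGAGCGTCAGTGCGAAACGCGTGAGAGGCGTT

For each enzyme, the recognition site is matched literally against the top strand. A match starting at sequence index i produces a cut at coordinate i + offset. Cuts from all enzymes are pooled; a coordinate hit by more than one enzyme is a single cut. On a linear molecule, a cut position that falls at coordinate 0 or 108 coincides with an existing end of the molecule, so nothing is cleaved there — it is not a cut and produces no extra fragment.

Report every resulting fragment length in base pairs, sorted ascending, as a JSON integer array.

[2,2,2,2,2,4,4,5,5,5,6,7,7,7,8,8,8,8,16]

Per-enzyme occurrences:
  EstI (AGAGGCG, off=2): starts [0, 54, 69, 99] → cuts [2, 56, 71, 101]
  PtaIV (GCGTCAGT, off=8): starts [18, 46, 61, 79] → cuts [26, 54, 69, 87]
  KluIV (GCGT, off=0): starts [9, 13, 18, 46, 61, 73, 79, 94, 103] → cuts [9, 13, 18, 46, 61, 73, 79, 94, 103]
  LmaIV (ATGCAC, off=2): starts [28] → cuts [30]

Pooled cuts: [2, 9, 13, 18, 26, 30, 46, 54, 56, 61, 69, 71, 73, 79, 87, 94, 101, 103]

Fragment lengths:
  [0,2): 2 bp
  [2,9): 7 bp
  [9,13): 4 bp
  [13,18): 5 bp
  [18,26): 8 bp
  [26,30): 4 bp
  [30,46): 16 bp
  [46,54): 8 bp
  [54,56): 2 bp
  [56,61): 5 bp
  [61,69): 8 bp
  [69,71): 2 bp
  [71,73): 2 bp
  [73,79): 6 bp
  [79,87): 8 bp
  [87,94): 7 bp
  [94,101): 7 bp
  [101,103): 2 bp
  [103,108): 5 bp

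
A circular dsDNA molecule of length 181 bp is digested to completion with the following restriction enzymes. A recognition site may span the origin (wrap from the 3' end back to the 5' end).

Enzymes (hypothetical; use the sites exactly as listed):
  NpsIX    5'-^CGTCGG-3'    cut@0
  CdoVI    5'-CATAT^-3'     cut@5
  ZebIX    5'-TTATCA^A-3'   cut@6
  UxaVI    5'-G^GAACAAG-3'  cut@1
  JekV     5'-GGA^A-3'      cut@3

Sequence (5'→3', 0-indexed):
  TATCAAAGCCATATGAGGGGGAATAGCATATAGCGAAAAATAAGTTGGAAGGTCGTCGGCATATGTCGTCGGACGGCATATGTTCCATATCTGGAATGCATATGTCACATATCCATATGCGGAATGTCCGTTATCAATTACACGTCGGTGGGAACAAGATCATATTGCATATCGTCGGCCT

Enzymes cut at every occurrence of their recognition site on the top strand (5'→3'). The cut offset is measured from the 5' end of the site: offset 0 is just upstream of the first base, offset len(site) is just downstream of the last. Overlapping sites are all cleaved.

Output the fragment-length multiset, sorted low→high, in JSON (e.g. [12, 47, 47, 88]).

Per-enzyme occurrences:
  NpsIX (CGTCGG, off=0): starts [53, 66, 142, 172] → cuts [53, 66, 142, 172]
  CdoVI (CATAT, off=5): starts [9, 26, 59, 76, 85, 98, 107, 113, 160, 167] → cuts [14, 31, 64, 81, 90, 103, 112, 118, 165, 172]
  ZebIX (TTATCAA, off=6): starts [130, 180] → cuts [5, 136]
  UxaVI (GGAACAAG, off=1): starts [150] → cuts [151]
  JekV (GGAA, off=3): starts [19, 46, 92, 120, 150] → cuts [22, 49, 95, 123, 153]

All cut coordinates (distinct, sorted): [5, 14, 22, 31, 49, 53, 64, 66, 81, 90, 95, 103, 112, 118, 123, 136, 142, 151, 153, 165, 172]

Fragments:
  5→14: 9 bp
  14→22: 8 bp
  22→31: 9 bp
  31→49: 18 bp
  49→53: 4 bp
  53→64: 11 bp
  64→66: 2 bp
  66→81: 15 bp
  81→90: 9 bp
  90→95: 5 bp
  95→103: 8 bp
  103→112: 9 bp
  112→118: 6 bp
  118→123: 5 bp
  123→136: 13 bp
  136→142: 6 bp
  142→151: 9 bp
  151→153: 2 bp
  153→165: 12 bp
  165→172: 7 bp
  172→5 (wrap): 181-172+5 = 14 bp

[2,2,4,5,5,6,6,7,8,8,9,9,9,9,9,11,12,13,14,15,18]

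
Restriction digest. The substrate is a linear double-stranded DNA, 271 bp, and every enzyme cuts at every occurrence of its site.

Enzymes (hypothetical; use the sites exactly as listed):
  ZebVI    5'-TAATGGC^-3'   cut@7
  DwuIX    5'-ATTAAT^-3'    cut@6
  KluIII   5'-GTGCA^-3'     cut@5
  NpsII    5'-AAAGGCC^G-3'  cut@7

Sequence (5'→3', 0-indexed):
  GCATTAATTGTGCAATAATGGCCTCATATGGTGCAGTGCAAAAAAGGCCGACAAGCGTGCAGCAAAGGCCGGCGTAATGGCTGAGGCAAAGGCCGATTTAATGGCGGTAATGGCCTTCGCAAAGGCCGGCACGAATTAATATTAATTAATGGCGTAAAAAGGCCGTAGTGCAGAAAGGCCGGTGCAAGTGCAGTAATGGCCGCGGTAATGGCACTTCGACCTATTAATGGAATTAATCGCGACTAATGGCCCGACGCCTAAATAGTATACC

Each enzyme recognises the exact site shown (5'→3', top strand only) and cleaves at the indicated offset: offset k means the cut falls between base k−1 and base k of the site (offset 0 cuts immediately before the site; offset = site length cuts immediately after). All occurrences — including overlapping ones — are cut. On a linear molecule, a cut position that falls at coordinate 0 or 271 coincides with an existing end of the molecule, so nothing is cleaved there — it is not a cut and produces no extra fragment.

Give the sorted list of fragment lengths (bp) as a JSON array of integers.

Site scan:
  ZebVI (TAATGGC, off=7): starts [15, 74, 98, 107, 146, 193, 205, 243] → cuts [22, 81, 105, 114, 153, 200, 212, 250]
  DwuIX (ATTAAT, off=6): starts [2, 134, 140, 144, 222, 231] → cuts [8, 140, 146, 150, 228, 237]
  KluIII (GTGCA, off=5): starts [9, 30, 35, 56, 167, 181, 187] → cuts [14, 35, 40, 61, 172, 186, 192]
  NpsII (AAAGGCCG, off=7): starts [42, 63, 87, 120, 157, 173] → cuts [49, 70, 94, 127, 164, 180]

Pooled cuts: [8, 14, 22, 35, 40, 49, 61, 70, 81, 94, 105, 114, 127, 140, 146, 150, 153, 164, 172, 180, 186, 192, 200, 212, 228, 237, 250]

Fragments:
  [0,8): 8 bp
  [8,14): 6 bp
  [14,22): 8 bp
  [22,35): 13 bp
  [35,40): 5 bp
  [40,49): 9 bp
  [49,61): 12 bp
  [61,70): 9 bp
  [70,81): 11 bp
  [81,94): 13 bp
  [94,105): 11 bp
  [105,114): 9 bp
  [114,127): 13 bp
  [127,140): 13 bp
  [140,146): 6 bp
  [146,150): 4 bp
  [150,153): 3 bp
  [153,164): 11 bp
  [164,172): 8 bp
  [172,180): 8 bp
  [180,186): 6 bp
  [186,192): 6 bp
  [192,200): 8 bp
  [200,212): 12 bp
  [212,228): 16 bp
  [228,237): 9 bp
  [237,250): 13 bp
  [250,271): 21 bp

[3,4,5,6,6,6,6,8,8,8,8,8,9,9,9,9,11,11,11,12,12,13,13,13,13,13,16,21]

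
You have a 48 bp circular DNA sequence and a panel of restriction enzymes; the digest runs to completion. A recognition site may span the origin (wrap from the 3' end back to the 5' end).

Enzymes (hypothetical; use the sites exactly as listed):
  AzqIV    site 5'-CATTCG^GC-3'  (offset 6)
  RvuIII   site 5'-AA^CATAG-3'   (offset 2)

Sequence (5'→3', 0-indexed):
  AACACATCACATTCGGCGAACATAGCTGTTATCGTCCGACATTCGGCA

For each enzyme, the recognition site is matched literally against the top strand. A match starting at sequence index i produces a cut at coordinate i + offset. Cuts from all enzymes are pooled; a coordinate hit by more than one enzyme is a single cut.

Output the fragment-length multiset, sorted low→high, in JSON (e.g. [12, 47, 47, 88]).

[5,18,25]

Scan for sites:
  AzqIV (CATTCGGC, off=6): starts [9, 39] → cuts [15, 45]
  RvuIII (AACATAG, off=2): starts [18] → cuts [20]

Pooled cuts: [15, 20, 45]

Fragments:
  15→20: 5 bp
  20→45: 25 bp
  45→15 (wrap): 48-45+15 = 18 bp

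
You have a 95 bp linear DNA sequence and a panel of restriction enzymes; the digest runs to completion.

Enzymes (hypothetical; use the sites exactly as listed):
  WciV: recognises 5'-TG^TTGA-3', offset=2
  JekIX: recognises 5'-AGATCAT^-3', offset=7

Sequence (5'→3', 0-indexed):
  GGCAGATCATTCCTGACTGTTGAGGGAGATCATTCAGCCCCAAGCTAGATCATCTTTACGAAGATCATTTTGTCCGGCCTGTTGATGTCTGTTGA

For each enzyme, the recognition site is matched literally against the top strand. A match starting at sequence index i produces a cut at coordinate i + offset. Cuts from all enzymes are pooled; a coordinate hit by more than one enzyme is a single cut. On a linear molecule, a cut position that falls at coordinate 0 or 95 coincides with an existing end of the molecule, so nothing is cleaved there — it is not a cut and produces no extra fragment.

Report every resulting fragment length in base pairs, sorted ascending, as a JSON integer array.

[4,9,10,10,13,14,15,20]

Site scan:
  WciV (TGTTGA, off=2): starts [17, 79, 89] → cuts [19, 81, 91]
  JekIX (AGATCAT, off=7): starts [3, 26, 46, 61] → cuts [10, 33, 53, 68]

All cut coordinates (distinct, sorted): [10, 19, 33, 53, 68, 81, 91]

Fragments:
  [0,10): 10 bp
  [10,19): 9 bp
  [19,33): 14 bp
  [33,53): 20 bp
  [53,68): 15 bp
  [68,81): 13 bp
  [81,91): 10 bp
  [91,95): 4 bp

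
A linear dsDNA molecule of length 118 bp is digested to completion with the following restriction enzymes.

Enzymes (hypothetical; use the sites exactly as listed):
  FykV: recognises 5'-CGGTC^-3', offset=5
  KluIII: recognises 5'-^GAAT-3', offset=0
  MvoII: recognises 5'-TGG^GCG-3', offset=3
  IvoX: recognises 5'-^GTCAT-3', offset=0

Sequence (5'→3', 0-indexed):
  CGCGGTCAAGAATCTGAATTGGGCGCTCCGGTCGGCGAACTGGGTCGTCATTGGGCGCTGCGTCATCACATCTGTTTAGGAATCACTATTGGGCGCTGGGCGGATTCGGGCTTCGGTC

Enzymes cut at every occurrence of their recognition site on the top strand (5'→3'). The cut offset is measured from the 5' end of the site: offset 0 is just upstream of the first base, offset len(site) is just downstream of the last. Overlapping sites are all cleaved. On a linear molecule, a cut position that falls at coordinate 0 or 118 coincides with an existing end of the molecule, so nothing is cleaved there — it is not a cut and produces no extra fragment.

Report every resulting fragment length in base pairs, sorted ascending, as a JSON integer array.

[2,6,7,7,7,7,8,11,13,13,18,19]

Per-enzyme occurrences:
  FykV (CGGTC, off=5): starts [2, 28, 113] → cuts [7, 33] (position 118 is a terminus of the linear molecule — no cut)
  KluIII (GAAT, off=0): starts [9, 15, 79] → cuts [9, 15, 79]
  MvoII (TGGGCG, off=3): starts [19, 51, 89, 96] → cuts [22, 54, 92, 99]
  IvoX (GTCAT, off=0): starts [46, 61] → cuts [46, 61]

All cut coordinates (distinct, sorted): [7, 9, 15, 22, 33, 46, 54, 61, 79, 92, 99]

Fragment lengths:
  [0,7): 7 bp
  [7,9): 2 bp
  [9,15): 6 bp
  [15,22): 7 bp
  [22,33): 11 bp
  [33,46): 13 bp
  [46,54): 8 bp
  [54,61): 7 bp
  [61,79): 18 bp
  [79,92): 13 bp
  [92,99): 7 bp
  [99,118): 19 bp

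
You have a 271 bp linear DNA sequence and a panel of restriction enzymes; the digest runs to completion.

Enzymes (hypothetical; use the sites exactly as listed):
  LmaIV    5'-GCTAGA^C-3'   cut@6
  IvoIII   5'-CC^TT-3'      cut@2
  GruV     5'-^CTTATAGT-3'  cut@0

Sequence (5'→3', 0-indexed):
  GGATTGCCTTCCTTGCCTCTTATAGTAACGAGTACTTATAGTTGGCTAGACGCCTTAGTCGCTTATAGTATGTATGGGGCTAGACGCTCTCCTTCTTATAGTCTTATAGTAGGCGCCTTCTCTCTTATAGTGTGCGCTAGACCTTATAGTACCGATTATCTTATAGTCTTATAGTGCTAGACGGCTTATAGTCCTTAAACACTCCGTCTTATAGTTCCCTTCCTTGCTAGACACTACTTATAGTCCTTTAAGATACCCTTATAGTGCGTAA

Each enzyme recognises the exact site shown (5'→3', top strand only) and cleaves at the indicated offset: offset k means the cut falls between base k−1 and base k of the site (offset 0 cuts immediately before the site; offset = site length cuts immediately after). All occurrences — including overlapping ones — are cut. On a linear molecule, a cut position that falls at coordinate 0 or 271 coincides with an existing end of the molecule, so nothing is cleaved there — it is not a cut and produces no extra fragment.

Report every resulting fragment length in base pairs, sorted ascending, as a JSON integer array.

[1,1,1,2,3,4,4,4,5,6,6,7,8,8,8,8,8,10,10,11,12,13,13,14,15,16,16,16,18,23]

Site scan:
  LmaIV GCTAGAC/6: at [44, 78, 135, 175, 225] ⇒ [50, 84, 141, 181, 231]
  IvoIII CCTT/2: at [6, 10, 52, 90, 115, 141, 192, 217, 221, 244, 256] ⇒ [8, 12, 54, 92, 117, 143, 194, 219, 223, 246, 258]
  GruV CTTATAGT/0: at [18, 34, 61, 94, 102, 123, 142, 159, 167, 184, 207, 236, 257] ⇒ [18, 34, 61, 94, 102, 123, 142, 159, 167, 184, 207, 236, 257]

All cut coordinates (distinct, sorted): [8, 12, 18, 34, 50, 54, 61, 84, 92, 94, 102, 117, 123, 141, 142, 143, 159, 167, 181, 184, 194, 207, 219, 223, 231, 236, 246, 257, 258]

Fragments:
  [0,8): 8 bp
  [8,12): 4 bp
  [12,18): 6 bp
  [18,34): 16 bp
  [34,50): 16 bp
  [50,54): 4 bp
  [54,61): 7 bp
  [61,84): 23 bp
  [84,92): 8 bp
  [92,94): 2 bp
  [94,102): 8 bp
  [102,117): 15 bp
  [117,123): 6 bp
  [123,141): 18 bp
  [141,142): 1 bp
  [142,143): 1 bp
  [143,159): 16 bp
  [159,167): 8 bp
  [167,181): 14 bp
  [181,184): 3 bp
  [184,194): 10 bp
  [194,207): 13 bp
  [207,219): 12 bp
  [219,223): 4 bp
  [223,231): 8 bp
  [231,236): 5 bp
  [236,246): 10 bp
  [246,257): 11 bp
  [257,258): 1 bp
  [258,271): 13 bp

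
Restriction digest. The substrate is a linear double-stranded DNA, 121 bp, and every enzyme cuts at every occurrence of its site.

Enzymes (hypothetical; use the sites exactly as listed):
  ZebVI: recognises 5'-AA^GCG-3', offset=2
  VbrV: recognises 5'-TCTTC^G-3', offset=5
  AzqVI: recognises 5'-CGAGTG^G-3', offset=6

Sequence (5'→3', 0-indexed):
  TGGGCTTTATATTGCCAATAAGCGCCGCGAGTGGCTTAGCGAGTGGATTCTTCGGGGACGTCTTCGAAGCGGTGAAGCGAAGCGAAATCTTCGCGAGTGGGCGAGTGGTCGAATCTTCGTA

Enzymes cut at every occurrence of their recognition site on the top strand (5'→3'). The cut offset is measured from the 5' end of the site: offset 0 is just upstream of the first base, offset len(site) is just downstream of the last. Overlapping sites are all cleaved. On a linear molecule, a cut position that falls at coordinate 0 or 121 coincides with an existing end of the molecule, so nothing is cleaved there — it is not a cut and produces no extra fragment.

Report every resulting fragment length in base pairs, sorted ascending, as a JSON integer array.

Scan for sites:
  ZebVI AAGCG/2: at [19, 66, 74, 79] ⇒ [21, 68, 76, 81]
  VbrV TCTTCG/5: at [48, 60, 87, 113] ⇒ [53, 65, 92, 118]
  AzqVI CGAGTGG/6: at [27, 39, 93, 101] ⇒ [33, 45, 99, 107]

All cut coordinates (distinct, sorted): [21, 33, 45, 53, 65, 68, 76, 81, 92, 99, 107, 118]

Fragment lengths:
  [0,21): 21 bp
  [21,33): 12 bp
  [33,45): 12 bp
  [45,53): 8 bp
  [53,65): 12 bp
  [65,68): 3 bp
  [68,76): 8 bp
  [76,81): 5 bp
  [81,92): 11 bp
  [92,99): 7 bp
  [99,107): 8 bp
  [107,118): 11 bp
  [118,121): 3 bp

[3,3,5,7,8,8,8,11,11,12,12,12,21]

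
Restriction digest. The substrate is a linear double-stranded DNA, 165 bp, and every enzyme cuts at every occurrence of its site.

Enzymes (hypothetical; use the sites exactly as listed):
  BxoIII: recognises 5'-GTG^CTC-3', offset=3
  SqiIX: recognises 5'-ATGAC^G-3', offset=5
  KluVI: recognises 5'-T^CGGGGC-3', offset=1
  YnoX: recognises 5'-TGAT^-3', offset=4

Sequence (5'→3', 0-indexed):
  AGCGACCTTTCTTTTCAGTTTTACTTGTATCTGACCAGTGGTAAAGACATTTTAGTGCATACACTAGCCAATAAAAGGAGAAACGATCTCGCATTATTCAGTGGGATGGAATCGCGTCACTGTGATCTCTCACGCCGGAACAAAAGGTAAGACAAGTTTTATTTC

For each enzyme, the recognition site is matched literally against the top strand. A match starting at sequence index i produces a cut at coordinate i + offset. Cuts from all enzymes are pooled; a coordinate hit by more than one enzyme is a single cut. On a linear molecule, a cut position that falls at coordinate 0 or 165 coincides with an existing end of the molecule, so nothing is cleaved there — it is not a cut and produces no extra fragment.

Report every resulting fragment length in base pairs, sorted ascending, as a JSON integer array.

[39,126]

Site scan:
  BxoIII (GTGCTC, off=3): no sites
  SqiIX (ATGACG, off=5): no sites
  KluVI (TCGGGGC, off=1): no sites
  YnoX TGAT/4: at [122] ⇒ [126]

Pooled cuts: [126]

Fragments:
  [0,126): 126 bp
  [126,165): 39 bp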